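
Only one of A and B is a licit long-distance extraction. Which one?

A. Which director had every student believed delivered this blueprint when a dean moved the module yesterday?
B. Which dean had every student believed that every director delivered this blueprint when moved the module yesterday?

A

In B, the wh-phrase is extracted from inside an adjunct island (introduced by "when"), which blocks movement.
In A, the extraction path crosses only that-complement boundaries, which are transparent.
So A is grammatical.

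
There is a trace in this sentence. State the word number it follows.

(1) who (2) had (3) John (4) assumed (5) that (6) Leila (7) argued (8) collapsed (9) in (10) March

7

The displaced element is "who" (word 1).
It is linked across 2 clause boundaries (that → Ø).
It functions as the subject of "collapsed", so the gap sits immediately after word 7 ("argued").
Base order: John had assumed that Leila argued who collapsed in March.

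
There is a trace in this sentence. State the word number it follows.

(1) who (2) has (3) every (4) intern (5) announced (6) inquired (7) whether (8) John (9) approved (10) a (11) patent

5

The displaced element is "who" (word 1).
It is linked across 1 clause boundary (Ø).
It functions as the subject of "inquired", so the gap sits immediately after word 5 ("announced").
Base order: Every intern has announced that who inquired whether John approved a patent.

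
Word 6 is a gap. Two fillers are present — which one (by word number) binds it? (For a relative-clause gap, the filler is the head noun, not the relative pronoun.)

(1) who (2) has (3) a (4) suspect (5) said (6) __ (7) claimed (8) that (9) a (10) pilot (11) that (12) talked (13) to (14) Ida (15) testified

1

The marked gap is the subject of "claimed".
Its filler is the fronted wh-phrase "who", at word 1.
(The other dependency links word 10 to a gap after word 11.)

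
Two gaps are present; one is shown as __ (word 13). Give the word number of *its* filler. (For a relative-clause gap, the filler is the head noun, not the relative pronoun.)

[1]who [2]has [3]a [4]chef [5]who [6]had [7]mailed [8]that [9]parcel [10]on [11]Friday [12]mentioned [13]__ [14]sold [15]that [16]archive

1

The marked gap is the subject of "sold".
Its filler is the fronted wh-phrase "who", at word 1.
(The other dependency links word 4 to a gap after word 5.)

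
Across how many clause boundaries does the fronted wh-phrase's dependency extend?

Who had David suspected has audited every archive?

1

"who" is extracted from the subject of "audited".
Boundaries crossed, outermost first: [Ø] — 1 in total.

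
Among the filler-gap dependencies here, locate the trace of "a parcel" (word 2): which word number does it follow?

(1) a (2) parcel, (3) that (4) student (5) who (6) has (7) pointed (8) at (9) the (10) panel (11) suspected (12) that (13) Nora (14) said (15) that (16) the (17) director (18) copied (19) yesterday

18

The displaced element is "a parcel" (word 2).
It is linked across 2 clause boundaries (that → that).
It functions as the direct object of "copied", so the gap sits immediately after word 18 ("copied").
Base order: That student who has pointed at the panel suspected that Nora said that the director copied a parcel yesterday.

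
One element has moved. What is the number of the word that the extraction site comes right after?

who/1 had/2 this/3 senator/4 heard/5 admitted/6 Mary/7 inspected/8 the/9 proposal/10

5

The displaced element is "who" (word 1).
It is linked across 1 clause boundary (Ø).
It functions as the subject of "admitted", so the gap sits immediately after word 5 ("heard").
Base order: This senator had heard that who admitted Mary inspected the proposal.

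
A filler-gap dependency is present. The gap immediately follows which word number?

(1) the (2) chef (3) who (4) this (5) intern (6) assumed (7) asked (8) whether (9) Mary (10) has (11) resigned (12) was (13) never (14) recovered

The displaced element is "the chef" (word 2).
It is linked across 1 clause boundary (Ø).
It functions as the subject of "asked", so the gap sits immediately after word 6 ("assumed").
Base order: This intern assumed that the chef asked whether Mary has resigned.

6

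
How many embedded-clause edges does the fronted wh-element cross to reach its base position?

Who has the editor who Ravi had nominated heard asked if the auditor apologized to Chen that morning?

"who" is extracted from the subject of "asked".
Boundaries crossed, outermost first: [Ø] — 1 in total.

1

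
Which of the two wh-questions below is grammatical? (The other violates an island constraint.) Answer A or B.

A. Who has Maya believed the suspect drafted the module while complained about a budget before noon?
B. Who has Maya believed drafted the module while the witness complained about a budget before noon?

In A, the wh-phrase is extracted from inside an adjunct island (introduced by "while"), which blocks movement.
In B, the extraction path crosses only that-complement boundaries, which are transparent.
So B is grammatical.

B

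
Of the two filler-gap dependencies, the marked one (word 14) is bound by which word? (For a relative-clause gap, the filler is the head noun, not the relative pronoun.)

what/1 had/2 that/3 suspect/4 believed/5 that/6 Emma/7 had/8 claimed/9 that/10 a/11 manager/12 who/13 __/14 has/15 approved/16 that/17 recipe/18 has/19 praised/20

The marked gap is inside the relative clause, the subject of "approved".
Its filler is the head noun "manager" (via "who"), at word 12.
(The other dependency links word 1 to a gap after word 20.)

12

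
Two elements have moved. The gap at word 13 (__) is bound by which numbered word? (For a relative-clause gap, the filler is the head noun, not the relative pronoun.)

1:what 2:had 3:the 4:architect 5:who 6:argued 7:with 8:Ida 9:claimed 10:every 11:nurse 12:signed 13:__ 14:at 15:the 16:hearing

1

The marked gap is the direct object of "signed".
Its filler is the fronted wh-phrase "what", at word 1.
(The other dependency links word 4 to a gap after word 5.)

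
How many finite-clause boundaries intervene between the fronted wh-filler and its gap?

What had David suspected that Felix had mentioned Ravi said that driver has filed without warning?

3

"what" is extracted from the object of "filed".
Boundaries crossed, outermost first: [that], [Ø], [Ø] — 3 in total.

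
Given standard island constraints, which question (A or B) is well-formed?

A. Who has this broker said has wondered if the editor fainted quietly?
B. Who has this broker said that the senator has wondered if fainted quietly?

In B, the wh-phrase is extracted from inside a wh-island (introduced by "if"), which blocks movement.
In A, the extraction path crosses only that-complement boundaries, which are transparent.
So A is grammatical.

A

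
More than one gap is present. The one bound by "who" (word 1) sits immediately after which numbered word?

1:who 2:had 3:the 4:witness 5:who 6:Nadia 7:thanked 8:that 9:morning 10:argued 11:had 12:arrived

The displaced element is "who" (word 1).
It is linked across 1 clause boundary (Ø).
It functions as the subject of "arrived", so the gap sits immediately after word 10 ("argued").
Base order: The witness who Nadia thanked that morning had argued who had arrived.

10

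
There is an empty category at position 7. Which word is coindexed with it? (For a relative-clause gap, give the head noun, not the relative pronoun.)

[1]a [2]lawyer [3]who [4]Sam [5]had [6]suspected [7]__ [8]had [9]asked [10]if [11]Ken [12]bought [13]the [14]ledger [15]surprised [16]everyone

The gap at 7 is the subject of "asked", inside a relative clause.
The relative pronoun is "who" (word 3); it is bound by the head noun immediately before it.
Its filler is the head noun "lawyer", at word 2.

2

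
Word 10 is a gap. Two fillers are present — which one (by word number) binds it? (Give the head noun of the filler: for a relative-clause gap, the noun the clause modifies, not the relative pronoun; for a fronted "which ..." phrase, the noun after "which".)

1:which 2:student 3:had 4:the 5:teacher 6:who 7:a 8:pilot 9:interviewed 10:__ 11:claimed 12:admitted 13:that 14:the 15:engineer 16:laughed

The marked gap is inside the relative clause, the direct object of "interviewed".
Its filler is the head noun "teacher" (via "who"), at word 5.
(The other dependency links word 2 to a gap after word 11.)

5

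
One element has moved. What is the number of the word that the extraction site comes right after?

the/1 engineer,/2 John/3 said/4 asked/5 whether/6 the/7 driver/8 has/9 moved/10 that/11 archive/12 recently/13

4

The displaced element is "the engineer" (word 2).
It is linked across 1 clause boundary (Ø).
It functions as the subject of "asked", so the gap sits immediately after word 4 ("said").
Base order: John said the engineer asked whether the driver has moved that archive recently.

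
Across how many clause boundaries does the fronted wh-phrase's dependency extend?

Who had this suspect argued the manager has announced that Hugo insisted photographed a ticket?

3

"who" is extracted from the subject of "photographed".
Boundaries crossed, outermost first: [Ø], [that], [Ø] — 3 in total.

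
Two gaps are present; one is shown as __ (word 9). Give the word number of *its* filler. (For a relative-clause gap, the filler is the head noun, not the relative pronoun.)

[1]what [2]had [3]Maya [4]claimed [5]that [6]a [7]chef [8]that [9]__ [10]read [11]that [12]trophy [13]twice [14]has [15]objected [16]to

7

The marked gap is inside the relative clause, the subject of "read".
Its filler is the head noun "chef" (via "that"), at word 7.
(The other dependency links word 1 to a gap after word 16.)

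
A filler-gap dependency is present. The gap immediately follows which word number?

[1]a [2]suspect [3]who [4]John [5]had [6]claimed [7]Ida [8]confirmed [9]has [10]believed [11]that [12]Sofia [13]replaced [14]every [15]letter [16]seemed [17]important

8

The displaced element is "a suspect" (word 2).
It is linked across 2 clause boundaries (Ø → Ø).
It functions as the subject of "believed", so the gap sits immediately after word 8 ("confirmed").
Base order: John had claimed Ida confirmed a suspect has believed that Sofia replaced every letter.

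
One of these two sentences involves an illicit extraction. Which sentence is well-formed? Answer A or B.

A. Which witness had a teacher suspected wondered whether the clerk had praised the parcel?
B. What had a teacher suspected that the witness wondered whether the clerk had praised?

In B, the wh-phrase is extracted from inside a wh-island (introduced by "whether"), which blocks movement.
In A, the extraction path crosses only that-complement boundaries, which are transparent.
So A is grammatical.

A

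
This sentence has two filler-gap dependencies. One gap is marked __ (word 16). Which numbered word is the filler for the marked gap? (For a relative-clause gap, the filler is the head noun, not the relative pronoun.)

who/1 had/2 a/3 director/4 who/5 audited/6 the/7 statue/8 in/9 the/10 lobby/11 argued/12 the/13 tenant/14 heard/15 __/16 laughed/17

The marked gap is the subject of "laughed".
Its filler is the fronted wh-phrase "who", at word 1.
(The other dependency links word 4 to a gap after word 5.)

1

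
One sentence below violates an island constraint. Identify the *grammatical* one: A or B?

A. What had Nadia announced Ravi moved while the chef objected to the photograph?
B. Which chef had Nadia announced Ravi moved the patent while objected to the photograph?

In B, the wh-phrase is extracted from inside an adjunct island (introduced by "while"), which blocks movement.
In A, the extraction path crosses only that-complement boundaries, which are transparent.
So A is grammatical.

A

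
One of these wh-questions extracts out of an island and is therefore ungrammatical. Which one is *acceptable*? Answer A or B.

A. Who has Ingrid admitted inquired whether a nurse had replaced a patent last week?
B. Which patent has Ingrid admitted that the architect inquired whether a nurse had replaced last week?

In B, the wh-phrase is extracted from inside a wh-island (introduced by "whether"), which blocks movement.
In A, the extraction path crosses only that-complement boundaries, which are transparent.
So A is grammatical.

A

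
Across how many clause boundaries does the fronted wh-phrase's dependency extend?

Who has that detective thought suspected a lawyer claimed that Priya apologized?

1

"who" is extracted from the subject of "suspected".
Boundaries crossed, outermost first: [Ø] — 1 in total.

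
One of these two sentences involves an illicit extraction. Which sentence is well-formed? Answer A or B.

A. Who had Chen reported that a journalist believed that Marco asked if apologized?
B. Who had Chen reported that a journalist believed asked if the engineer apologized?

B

In A, the wh-phrase is extracted from inside a wh-island (introduced by "if"), which blocks movement.
In B, the extraction path crosses only that-complement boundaries, which are transparent.
So B is grammatical.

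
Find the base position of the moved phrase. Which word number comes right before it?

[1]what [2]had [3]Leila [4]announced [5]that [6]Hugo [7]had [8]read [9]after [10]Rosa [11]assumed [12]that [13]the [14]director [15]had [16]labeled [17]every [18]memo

8

The displaced element is "what" (word 1).
It is linked across 1 clause boundary (that).
It functions as the direct object of "read", so the gap sits immediately after word 8 ("read").
Base order: Leila had announced that Hugo had read what after Rosa assumed that the director had labeled every memo.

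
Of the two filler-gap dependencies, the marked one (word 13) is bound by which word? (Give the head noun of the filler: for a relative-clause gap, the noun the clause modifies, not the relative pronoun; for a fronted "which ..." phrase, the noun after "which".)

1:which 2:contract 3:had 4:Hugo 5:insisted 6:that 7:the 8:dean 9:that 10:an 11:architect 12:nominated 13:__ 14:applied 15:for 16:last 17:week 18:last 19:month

8

The marked gap is inside the relative clause, the direct object of "nominated".
Its filler is the head noun "dean" (via "that"), at word 8.
(The other dependency links word 2 to a gap after word 15.)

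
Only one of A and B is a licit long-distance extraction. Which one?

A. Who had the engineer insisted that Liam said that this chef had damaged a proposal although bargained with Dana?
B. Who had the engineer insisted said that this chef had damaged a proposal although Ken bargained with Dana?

In A, the wh-phrase is extracted from inside an adjunct island (introduced by "although"), which blocks movement.
In B, the extraction path crosses only that-complement boundaries, which are transparent.
So B is grammatical.

B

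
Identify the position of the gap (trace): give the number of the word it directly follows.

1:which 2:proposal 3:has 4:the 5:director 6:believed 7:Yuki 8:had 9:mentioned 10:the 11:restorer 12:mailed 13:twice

The displaced element is "which proposal" (word 2).
It is linked across 2 clause boundaries (Ø → Ø).
It functions as the direct object of "mailed", so the gap sits immediately after word 12 ("mailed").
Base order: The director has believed Yuki had mentioned the restorer mailed which proposal twice.

12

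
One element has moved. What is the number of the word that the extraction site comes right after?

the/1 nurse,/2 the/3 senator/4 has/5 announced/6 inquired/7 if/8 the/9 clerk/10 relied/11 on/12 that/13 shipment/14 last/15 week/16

The displaced element is "the nurse" (word 2).
It is linked across 1 clause boundary (Ø).
It functions as the subject of "inquired", so the gap sits immediately after word 6 ("announced").
Base order: The senator has announced that the nurse inquired if the clerk relied on that shipment last week.

6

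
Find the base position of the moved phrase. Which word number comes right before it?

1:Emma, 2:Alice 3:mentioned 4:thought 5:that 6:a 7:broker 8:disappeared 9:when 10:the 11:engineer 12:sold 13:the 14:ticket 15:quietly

The displaced element is "Emma" (word 1).
It is linked across 1 clause boundary (Ø).
It functions as the subject of "thought", so the gap sits immediately after word 3 ("mentioned").
Base order: Alice mentioned that Emma thought that a broker disappeared when the engineer sold the ticket quietly.

3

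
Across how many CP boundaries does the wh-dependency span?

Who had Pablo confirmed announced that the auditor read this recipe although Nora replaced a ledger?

"who" is extracted from the subject of "announced".
Boundaries crossed, outermost first: [Ø] — 1 in total.

1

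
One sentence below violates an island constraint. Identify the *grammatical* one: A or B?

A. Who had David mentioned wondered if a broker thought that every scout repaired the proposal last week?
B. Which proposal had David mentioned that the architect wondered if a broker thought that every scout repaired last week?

A

In B, the wh-phrase is extracted from inside a wh-island (introduced by "if"), which blocks movement.
In A, the extraction path crosses only that-complement boundaries, which are transparent.
So A is grammatical.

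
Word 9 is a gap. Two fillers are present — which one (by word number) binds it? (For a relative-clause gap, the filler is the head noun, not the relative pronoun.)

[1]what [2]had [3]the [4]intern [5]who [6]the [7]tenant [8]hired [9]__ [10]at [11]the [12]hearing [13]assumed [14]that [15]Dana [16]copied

4

The marked gap is inside the relative clause, the direct object of "hired".
Its filler is the head noun "intern" (via "who"), at word 4.
(The other dependency links word 1 to a gap after word 16.)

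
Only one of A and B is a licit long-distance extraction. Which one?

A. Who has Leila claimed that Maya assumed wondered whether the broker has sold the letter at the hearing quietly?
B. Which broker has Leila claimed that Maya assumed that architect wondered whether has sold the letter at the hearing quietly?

A

In B, the wh-phrase is extracted from inside a wh-island (introduced by "whether"), which blocks movement.
In A, the extraction path crosses only that-complement boundaries, which are transparent.
So A is grammatical.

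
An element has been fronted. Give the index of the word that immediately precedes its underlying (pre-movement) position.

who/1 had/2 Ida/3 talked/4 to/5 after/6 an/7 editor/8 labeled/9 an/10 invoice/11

The displaced element is "who" (word 1).
It functions as the object of the preposition "to" of "talked", so the gap sits immediately after word 5 ("to").
Base order: Ida had talked to who after an editor labeled an invoice.

5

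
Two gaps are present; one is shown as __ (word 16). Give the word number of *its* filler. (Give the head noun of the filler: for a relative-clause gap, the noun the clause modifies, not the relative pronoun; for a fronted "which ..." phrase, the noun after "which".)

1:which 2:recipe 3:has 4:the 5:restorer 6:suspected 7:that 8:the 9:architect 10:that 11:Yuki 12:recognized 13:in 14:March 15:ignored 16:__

2

The marked gap is the direct object of "ignored".
Its filler is the fronted wh-phrase "which recipe", at word 2.
(The other dependency links word 9 to a gap after word 12.)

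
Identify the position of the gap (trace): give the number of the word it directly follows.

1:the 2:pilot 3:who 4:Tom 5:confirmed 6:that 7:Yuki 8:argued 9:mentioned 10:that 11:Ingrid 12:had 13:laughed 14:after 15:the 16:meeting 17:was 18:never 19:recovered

The displaced element is "the pilot" (word 2).
It is linked across 2 clause boundaries (that → Ø).
It functions as the subject of "mentioned", so the gap sits immediately after word 8 ("argued").
Base order: Tom confirmed that Yuki argued that the pilot mentioned that Ingrid had laughed after the meeting.

8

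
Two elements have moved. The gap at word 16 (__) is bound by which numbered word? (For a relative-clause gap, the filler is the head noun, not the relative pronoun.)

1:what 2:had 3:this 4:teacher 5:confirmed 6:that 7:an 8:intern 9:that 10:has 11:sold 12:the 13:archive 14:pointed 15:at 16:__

The marked gap is the object of the preposition "at" of "pointed".
Its filler is the fronted wh-phrase "what", at word 1.
(The other dependency links word 8 to a gap after word 9.)

1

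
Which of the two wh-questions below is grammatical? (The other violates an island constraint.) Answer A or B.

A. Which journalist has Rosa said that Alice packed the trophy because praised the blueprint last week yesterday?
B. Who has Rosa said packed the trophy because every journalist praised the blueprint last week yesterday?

In A, the wh-phrase is extracted from inside an adjunct island (introduced by "because"), which blocks movement.
In B, the extraction path crosses only that-complement boundaries, which are transparent.
So B is grammatical.

B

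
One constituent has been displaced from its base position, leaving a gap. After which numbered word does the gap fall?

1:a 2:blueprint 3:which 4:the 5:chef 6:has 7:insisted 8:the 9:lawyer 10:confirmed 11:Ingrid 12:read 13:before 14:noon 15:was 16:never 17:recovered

The displaced element is "a blueprint" (word 2).
It is linked across 2 clause boundaries (Ø → Ø).
It functions as the direct object of "read", so the gap sits immediately after word 12 ("read").
Base order: The chef has insisted the lawyer confirmed Ingrid read a blueprint before noon.

12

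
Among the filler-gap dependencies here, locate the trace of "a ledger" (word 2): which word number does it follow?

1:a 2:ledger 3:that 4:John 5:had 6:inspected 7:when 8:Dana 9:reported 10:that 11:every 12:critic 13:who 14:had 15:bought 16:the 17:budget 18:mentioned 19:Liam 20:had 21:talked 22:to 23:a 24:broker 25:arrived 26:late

6

The displaced element is "a ledger" (word 2).
It functions as the direct object of "inspected", so the gap sits immediately after word 6 ("inspected").
Base order: John had inspected a ledger when Dana reported that every critic who had bought the budget mentioned Liam had talked to a broker.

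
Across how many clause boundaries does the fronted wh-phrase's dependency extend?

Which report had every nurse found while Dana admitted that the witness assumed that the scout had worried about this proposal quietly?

"which report" originates inside the matrix clause — no clause boundary is crossed.

0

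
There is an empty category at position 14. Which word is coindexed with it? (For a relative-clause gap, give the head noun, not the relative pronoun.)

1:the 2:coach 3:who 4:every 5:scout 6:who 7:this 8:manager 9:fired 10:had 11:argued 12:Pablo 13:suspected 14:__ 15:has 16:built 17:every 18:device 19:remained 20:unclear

The gap at 14 is the subject of "built", inside a relative clause.
The relative pronoun is "who" (word 3); it is bound by the head noun immediately before it.
Its filler is the head noun "coach", at word 2.

2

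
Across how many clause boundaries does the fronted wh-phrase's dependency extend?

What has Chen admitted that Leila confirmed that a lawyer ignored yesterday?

"what" is extracted from the object of "ignored".
Boundaries crossed, outermost first: [that], [that] — 2 in total.

2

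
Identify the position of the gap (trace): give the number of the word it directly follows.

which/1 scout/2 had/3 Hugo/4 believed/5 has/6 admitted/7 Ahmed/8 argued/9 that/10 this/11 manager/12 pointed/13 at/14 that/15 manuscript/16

5

The displaced element is "which scout" (word 2).
It is linked across 1 clause boundary (Ø).
It functions as the subject of "admitted", so the gap sits immediately after word 5 ("believed").
Base order: Hugo had believed which scout has admitted Ahmed argued that this manager pointed at that manuscript.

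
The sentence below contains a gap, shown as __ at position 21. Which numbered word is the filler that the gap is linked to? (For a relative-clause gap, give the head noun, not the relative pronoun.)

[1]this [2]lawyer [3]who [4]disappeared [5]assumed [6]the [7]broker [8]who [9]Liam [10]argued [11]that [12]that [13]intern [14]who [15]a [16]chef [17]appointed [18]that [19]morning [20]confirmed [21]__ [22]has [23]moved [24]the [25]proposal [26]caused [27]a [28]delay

The gap at 21 is the subject of "moved", inside a relative clause.
The relative pronoun is "who" (word 8); it is bound by the head noun immediately before it.
Its filler is the head noun "broker", at word 7.

7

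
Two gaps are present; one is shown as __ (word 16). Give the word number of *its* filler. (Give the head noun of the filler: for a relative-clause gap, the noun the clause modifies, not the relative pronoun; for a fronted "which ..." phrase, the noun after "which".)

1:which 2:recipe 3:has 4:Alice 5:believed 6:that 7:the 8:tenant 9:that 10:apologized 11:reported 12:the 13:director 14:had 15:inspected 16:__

2

The marked gap is the direct object of "inspected".
Its filler is the fronted wh-phrase "which recipe", at word 2.
(The other dependency links word 8 to a gap after word 9.)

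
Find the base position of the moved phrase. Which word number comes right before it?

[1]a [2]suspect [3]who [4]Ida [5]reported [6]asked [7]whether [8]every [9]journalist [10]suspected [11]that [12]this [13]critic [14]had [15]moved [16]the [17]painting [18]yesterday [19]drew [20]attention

5

The displaced element is "a suspect" (word 2).
It is linked across 1 clause boundary (Ø).
It functions as the subject of "asked", so the gap sits immediately after word 5 ("reported").
Base order: Ida reported that a suspect asked whether every journalist suspected that this critic had moved the painting yesterday.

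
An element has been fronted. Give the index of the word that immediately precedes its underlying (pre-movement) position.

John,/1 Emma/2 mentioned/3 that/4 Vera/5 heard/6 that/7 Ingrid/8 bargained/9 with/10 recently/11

10

The displaced element is "John" (word 1).
It is linked across 2 clause boundaries (that → that).
It functions as the object of the preposition "with" of "bargained", so the gap sits immediately after word 10 ("with").
Base order: Emma mentioned that Vera heard that Ingrid bargained with John recently.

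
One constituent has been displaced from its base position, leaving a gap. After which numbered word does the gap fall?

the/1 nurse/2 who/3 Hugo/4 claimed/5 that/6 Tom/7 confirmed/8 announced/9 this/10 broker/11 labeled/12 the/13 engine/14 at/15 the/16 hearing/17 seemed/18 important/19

The displaced element is "the nurse" (word 2).
It is linked across 2 clause boundaries (that → Ø).
It functions as the subject of "announced", so the gap sits immediately after word 8 ("confirmed").
Base order: Hugo claimed that Tom confirmed the nurse announced this broker labeled the engine at the hearing.

8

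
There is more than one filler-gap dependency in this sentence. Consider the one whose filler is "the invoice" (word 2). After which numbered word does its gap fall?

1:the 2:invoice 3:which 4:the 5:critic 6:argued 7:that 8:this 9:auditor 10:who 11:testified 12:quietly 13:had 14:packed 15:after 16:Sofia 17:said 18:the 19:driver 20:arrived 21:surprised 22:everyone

14

The displaced element is "the invoice" (word 2).
It is linked across 1 clause boundary (that).
It functions as the direct object of "packed", so the gap sits immediately after word 14 ("packed").
Base order: The critic argued that this auditor who testified quietly had packed the invoice after Sofia said the driver arrived.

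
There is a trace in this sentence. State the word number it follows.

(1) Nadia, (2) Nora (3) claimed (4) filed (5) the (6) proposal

The displaced element is "Nadia" (word 1).
It is linked across 1 clause boundary (Ø).
It functions as the subject of "filed", so the gap sits immediately after word 3 ("claimed").
Base order: Nora claimed that Nadia filed the proposal.

3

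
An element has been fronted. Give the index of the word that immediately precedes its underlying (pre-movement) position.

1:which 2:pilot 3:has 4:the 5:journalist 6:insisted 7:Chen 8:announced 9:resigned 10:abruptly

The displaced element is "which pilot" (word 2).
It is linked across 2 clause boundaries (Ø → Ø).
It functions as the subject of "resigned", so the gap sits immediately after word 8 ("announced").
Base order: The journalist has insisted Chen announced that which pilot resigned abruptly.

8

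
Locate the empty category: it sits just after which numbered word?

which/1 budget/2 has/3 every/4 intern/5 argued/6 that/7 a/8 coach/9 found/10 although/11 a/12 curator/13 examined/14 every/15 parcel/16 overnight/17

10

The displaced element is "which budget" (word 2).
It is linked across 1 clause boundary (that).
It functions as the direct object of "found", so the gap sits immediately after word 10 ("found").
Base order: Every intern has argued that a coach found which budget although a curator examined every parcel overnight.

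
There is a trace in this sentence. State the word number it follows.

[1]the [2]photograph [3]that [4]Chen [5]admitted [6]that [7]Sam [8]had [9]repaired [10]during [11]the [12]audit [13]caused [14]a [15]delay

The displaced element is "the photograph" (word 2).
It is linked across 1 clause boundary (that).
It functions as the direct object of "repaired", so the gap sits immediately after word 9 ("repaired").
Base order: Chen admitted that Sam had repaired the photograph during the audit.

9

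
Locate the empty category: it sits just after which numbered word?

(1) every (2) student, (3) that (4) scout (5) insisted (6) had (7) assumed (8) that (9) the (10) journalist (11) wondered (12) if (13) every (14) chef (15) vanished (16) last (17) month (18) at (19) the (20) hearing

The displaced element is "every student" (word 2).
It is linked across 1 clause boundary (Ø).
It functions as the subject of "assumed", so the gap sits immediately after word 5 ("insisted").
Base order: That scout insisted every student had assumed that the journalist wondered if every chef vanished last month at the hearing.

5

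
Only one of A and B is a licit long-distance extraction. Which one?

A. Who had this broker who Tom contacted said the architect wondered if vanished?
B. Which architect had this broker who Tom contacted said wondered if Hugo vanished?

B

In A, the wh-phrase is extracted from inside a wh-island (introduced by "if"), which blocks movement.
In B, the extraction path crosses only that-complement boundaries, which are transparent.
So B is grammatical.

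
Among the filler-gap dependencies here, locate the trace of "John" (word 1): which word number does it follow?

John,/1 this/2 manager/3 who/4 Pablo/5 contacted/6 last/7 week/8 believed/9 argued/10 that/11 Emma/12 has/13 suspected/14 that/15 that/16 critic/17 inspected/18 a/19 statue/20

The displaced element is "John" (word 1).
It is linked across 1 clause boundary (Ø).
It functions as the subject of "argued", so the gap sits immediately after word 9 ("believed").
Base order: This manager who Pablo contacted last week believed that John argued that Emma has suspected that that critic inspected a statue.

9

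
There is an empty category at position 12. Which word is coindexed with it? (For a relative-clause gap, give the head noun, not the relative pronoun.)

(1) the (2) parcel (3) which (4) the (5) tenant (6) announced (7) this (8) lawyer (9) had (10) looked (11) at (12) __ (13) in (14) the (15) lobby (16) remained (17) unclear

2

The gap at 12 is the prepositional object of "looked", inside a relative clause.
The relative pronoun is "which" (word 3); it is bound by the head noun immediately before it.
Its filler is the head noun "parcel", at word 2.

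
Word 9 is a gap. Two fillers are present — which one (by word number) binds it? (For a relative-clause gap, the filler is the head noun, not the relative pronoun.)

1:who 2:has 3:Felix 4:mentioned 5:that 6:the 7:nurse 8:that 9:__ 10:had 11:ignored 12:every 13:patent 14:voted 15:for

The marked gap is inside the relative clause, the subject of "ignored".
Its filler is the head noun "nurse" (via "that"), at word 7.
(The other dependency links word 1 to a gap after word 15.)

7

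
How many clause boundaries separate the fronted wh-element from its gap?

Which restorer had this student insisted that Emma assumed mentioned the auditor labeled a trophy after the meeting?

"which restorer" is extracted from the subject of "mentioned".
Boundaries crossed, outermost first: [that], [Ø] — 2 in total.

2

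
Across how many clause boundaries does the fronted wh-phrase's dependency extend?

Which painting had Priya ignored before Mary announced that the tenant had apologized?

"which painting" originates inside the matrix clause — no clause boundary is crossed.

0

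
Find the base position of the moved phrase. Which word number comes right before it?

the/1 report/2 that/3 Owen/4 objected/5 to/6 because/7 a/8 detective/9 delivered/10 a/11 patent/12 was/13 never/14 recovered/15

6

The displaced element is "the report" (word 2).
It functions as the object of the preposition "to" of "objected", so the gap sits immediately after word 6 ("to").
Base order: Owen objected to the report because a detective delivered a patent.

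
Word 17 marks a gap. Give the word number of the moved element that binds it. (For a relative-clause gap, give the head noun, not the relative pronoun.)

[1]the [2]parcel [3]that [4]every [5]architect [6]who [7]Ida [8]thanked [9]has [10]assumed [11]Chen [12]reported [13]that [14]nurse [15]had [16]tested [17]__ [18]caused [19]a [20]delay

2

The gap at 17 is the object of "tested", inside a relative clause.
The relative pronoun is "that" (word 3); it is bound by the head noun immediately before it.
Its filler is the head noun "parcel", at word 2.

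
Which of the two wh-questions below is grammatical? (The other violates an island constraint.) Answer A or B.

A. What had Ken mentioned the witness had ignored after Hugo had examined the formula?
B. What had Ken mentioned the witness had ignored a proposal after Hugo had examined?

In B, the wh-phrase is extracted from inside an adjunct island (introduced by "after"), which blocks movement.
In A, the extraction path crosses only that-complement boundaries, which are transparent.
So A is grammatical.

A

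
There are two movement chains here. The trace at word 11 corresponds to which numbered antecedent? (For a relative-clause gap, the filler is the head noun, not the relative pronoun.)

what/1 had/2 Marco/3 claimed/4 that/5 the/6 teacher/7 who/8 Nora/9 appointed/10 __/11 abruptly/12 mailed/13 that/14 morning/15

The marked gap is inside the relative clause, the direct object of "appointed".
Its filler is the head noun "teacher" (via "who"), at word 7.
(The other dependency links word 1 to a gap after word 13.)

7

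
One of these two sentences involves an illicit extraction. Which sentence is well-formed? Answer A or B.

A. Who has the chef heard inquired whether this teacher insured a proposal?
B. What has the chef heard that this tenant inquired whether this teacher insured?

In B, the wh-phrase is extracted from inside a wh-island (introduced by "whether"), which blocks movement.
In A, the extraction path crosses only that-complement boundaries, which are transparent.
So A is grammatical.

A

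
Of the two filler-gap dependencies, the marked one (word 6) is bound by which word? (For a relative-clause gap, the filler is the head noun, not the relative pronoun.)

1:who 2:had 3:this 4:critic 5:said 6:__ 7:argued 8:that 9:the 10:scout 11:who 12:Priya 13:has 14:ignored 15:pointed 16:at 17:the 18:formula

1

The marked gap is the subject of "argued".
Its filler is the fronted wh-phrase "who", at word 1.
(The other dependency links word 10 to a gap after word 14.)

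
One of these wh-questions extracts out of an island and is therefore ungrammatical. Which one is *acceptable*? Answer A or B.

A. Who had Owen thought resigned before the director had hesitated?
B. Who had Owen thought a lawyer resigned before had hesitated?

A

In B, the wh-phrase is extracted from inside an adjunct island (introduced by "before"), which blocks movement.
In A, the extraction path crosses only that-complement boundaries, which are transparent.
So A is grammatical.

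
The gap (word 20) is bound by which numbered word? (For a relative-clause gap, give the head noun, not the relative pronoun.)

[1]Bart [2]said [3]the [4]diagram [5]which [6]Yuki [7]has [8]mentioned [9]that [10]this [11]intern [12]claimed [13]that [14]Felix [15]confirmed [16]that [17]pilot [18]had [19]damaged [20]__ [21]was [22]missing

4

The gap at 20 is the object of "damaged", inside a relative clause.
The relative pronoun is "which" (word 5); it is bound by the head noun immediately before it.
Its filler is the head noun "diagram", at word 4.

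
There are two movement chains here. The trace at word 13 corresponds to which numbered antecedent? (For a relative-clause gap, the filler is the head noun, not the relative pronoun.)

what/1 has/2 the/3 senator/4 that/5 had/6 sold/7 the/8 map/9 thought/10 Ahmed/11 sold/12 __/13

The marked gap is the direct object of "sold".
Its filler is the fronted wh-phrase "what", at word 1.
(The other dependency links word 4 to a gap after word 5.)

1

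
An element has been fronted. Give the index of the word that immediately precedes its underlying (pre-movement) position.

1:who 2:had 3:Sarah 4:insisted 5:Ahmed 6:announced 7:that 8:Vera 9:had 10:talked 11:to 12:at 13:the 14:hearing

The displaced element is "who" (word 1).
It is linked across 2 clause boundaries (Ø → that).
It functions as the object of the preposition "to" of "talked", so the gap sits immediately after word 11 ("to").
Base order: Sarah had insisted Ahmed announced that Vera had talked to who at the hearing.

11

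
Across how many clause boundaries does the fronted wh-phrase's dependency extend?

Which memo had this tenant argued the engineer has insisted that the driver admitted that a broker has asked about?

"which memo" is extracted from the PP object of "asked".
Boundaries crossed, outermost first: [Ø], [that], [that] — 3 in total.

3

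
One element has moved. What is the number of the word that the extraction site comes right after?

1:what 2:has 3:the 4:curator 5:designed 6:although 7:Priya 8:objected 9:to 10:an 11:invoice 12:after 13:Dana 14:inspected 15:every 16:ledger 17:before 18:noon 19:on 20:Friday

The displaced element is "what" (word 1).
It functions as the direct object of "designed", so the gap sits immediately after word 5 ("designed").
Base order: The curator has designed what although Priya objected to an invoice after Dana inspected every ledger before noon on Friday.

5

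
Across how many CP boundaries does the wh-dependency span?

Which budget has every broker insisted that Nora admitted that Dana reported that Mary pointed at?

"which budget" is extracted from the PP object of "pointed".
Boundaries crossed, outermost first: [that], [that], [that] — 3 in total.

3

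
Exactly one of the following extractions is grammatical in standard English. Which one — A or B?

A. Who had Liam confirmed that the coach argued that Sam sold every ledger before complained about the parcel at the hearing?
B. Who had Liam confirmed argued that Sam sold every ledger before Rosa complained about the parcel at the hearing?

B

In A, the wh-phrase is extracted from inside an adjunct island (introduced by "before"), which blocks movement.
In B, the extraction path crosses only that-complement boundaries, which are transparent.
So B is grammatical.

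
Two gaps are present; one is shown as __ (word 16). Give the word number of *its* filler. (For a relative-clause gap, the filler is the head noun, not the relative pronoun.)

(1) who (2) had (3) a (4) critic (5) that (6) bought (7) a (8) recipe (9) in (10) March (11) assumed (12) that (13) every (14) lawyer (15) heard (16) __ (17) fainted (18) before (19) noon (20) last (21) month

The marked gap is the subject of "fainted".
Its filler is the fronted wh-phrase "who", at word 1.
(The other dependency links word 4 to a gap after word 5.)

1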